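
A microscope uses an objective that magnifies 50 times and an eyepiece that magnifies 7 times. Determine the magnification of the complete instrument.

350

The overall magnification of a compound microscope is the product of the objective and eyepiece magnifications:
M = M_obj x M_eye = 50 x 7 = 350.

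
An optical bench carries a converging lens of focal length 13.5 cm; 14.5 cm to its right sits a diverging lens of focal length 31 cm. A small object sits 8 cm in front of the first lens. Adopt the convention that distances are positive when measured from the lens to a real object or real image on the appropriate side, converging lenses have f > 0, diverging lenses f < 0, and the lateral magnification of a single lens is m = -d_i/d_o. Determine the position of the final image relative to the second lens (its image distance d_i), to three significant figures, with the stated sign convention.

First lens: d_i1 = 1/(1/13.5 - 1/8) = -19.636 cm.
The intermediate image is virtual, 19.636 cm to the left of lens 1, so d_o2 = L - d_i1 = 14.5 - (-19.636) = 34.136 cm.
Second lens: d_i2 = 1/(1/(-31) - 1/(34.136)) = -16.246 cm.

-16.2 cm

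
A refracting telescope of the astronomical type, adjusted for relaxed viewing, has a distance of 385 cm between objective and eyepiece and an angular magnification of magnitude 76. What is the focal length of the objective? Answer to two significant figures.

In normal adjustment the tube length equals f_obj + f_eye and |M| = f_obj/f_eye.
So f_obj = 76 f_eye and 76 f_eye + f_eye = 385 cm, giving f_eye = 385/77 = 5.000 cm and f_obj = 380.000 cm.

380 cm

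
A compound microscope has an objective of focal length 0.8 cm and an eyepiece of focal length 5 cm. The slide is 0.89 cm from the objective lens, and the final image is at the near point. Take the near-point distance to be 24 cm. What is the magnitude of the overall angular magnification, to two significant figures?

52

Objective: 1/d_i = 1/f_obj - 1/d_o = 1/0.8 - 1/0.89 = 0.12640 cm^-1, so d_i = 7.911 cm.
m_obj = -d_i/d_o = -7.911/0.89 = -8.889.
Eyepiece angular magnification (image at near point): M_eye = 1 + D/f_e = 1 + 24/5 = 5.800.
Overall M = m_obj x M_eye = (-8.889)(5.800) = -51.56.
|M| = 51.56.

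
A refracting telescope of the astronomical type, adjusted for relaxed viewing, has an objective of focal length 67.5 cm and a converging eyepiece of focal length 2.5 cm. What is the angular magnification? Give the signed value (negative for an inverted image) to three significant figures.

M = -f_obj/f_eye = -67.5/(2.5) = -27.000.

-27.0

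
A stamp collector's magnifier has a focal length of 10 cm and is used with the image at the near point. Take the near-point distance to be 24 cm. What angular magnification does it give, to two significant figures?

M = 1 + D/f = 1 + 24/10 = 3.400.

3.4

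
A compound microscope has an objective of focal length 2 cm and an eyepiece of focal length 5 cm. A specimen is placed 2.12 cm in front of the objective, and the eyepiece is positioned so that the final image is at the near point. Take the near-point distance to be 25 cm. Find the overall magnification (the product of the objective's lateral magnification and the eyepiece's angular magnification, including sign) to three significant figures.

-100

Objective: 1/d_i = 1/f_obj - 1/d_o = 1/2 - 1/2.12 = 0.02830 cm^-1, so d_i = 35.333 cm.
m_obj = -d_i/d_o = -35.333/2.12 = -16.667.
Eyepiece angular magnification (image at near point): M_eye = 1 + D/f_e = 1 + 25/5 = 6.000.
Overall M = m_obj x M_eye = (-16.667)(6.000) = -100.00.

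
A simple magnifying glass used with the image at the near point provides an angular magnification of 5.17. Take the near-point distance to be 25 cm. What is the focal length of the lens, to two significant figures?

6.0 cm

For the image at the near point, M = 1 + D/f.
f = D/(M - 1) = 25/(5.17 - 1) = 5.995 cm.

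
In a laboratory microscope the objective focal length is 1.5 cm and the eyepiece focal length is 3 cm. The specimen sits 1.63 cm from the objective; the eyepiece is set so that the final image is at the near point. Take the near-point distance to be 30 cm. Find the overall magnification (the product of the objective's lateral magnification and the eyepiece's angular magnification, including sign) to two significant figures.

Objective: 1/d_i = 1/f_obj - 1/d_o = 1/1.5 - 1/1.63 = 0.05317 cm^-1, so d_i = 18.808 cm.
m_obj = -d_i/d_o = -18.808/1.63 = -11.538.
Eyepiece angular magnification (image at near point): M_eye = 1 + D/f_e = 1 + 30/3 = 11.000.
Overall M = m_obj x M_eye = (-11.538)(11.000) = -126.92.

-130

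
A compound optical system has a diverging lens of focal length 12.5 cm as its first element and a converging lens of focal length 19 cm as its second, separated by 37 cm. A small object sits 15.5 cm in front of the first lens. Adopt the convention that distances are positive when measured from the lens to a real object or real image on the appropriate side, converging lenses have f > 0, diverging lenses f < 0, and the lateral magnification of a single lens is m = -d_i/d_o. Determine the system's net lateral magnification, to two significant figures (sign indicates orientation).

-0.34

Lens 1: 1/d_i1 = 1/f_1 - 1/d_o1 = 1/(-12.5) - 1/15.5 = -0.14452 cm^-1, so d_i1 = -6.920 cm.
m_1 = -(-6.920)/15.5 = 0.4464.
With d_i1 < 0 the first image is virtual and lies on the object side; the object distance for lens 2 is d_o2 = 37 - (-6.920) = 43.920 cm.
Lens 2: 1/d_i2 = 1/f_2 - 1/d_o2 = 1/19 - 1/(43.920) = 0.02986 cm^-1, so d_i2 = 33.487 cm.
m_2 = -(33.487)/(43.920) = -0.7625.
Overall magnification: m = m_1 m_2 = -0.3404.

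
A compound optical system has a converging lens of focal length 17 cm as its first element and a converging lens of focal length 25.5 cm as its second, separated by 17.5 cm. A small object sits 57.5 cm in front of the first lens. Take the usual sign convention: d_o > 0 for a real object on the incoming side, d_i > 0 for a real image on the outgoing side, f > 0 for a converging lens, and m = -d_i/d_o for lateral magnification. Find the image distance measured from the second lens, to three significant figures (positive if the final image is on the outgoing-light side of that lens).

First lens: d_i1 = 1/(1/17 - 1/57.5) = 24.136 cm.
This image would form 24.136 cm past lens 1, i.e. 6.636 cm beyond lens 2, so it is a virtual object for lens 2: d_o2 = 17.5 - 24.136 = -6.636 cm.
Second lens: d_i2 = 1/(1/25.5 - 1/(-6.636)) = 5.266 cm.

5.27 cm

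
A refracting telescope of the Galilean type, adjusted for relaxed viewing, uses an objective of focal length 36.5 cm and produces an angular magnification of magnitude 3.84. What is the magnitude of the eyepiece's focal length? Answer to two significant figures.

|M| = f_obj/|f_eye|, so |f_eye| = f_obj/|M| = 36.5/3.84 = 9.505 cm.
(The eyepiece is diverging, so its signed focal length is -9.505 cm.)

9.5 cm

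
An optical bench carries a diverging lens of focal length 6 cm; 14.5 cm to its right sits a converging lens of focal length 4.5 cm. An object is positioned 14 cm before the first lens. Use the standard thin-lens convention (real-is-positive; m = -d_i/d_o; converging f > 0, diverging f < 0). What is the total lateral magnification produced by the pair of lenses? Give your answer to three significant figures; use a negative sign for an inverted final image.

Applying the thin-lens equation to the first lens, 1/(-6) = 1/14 + 1/d_i1, which gives d_i1 = -4.200 cm.
Its lateral magnification is m_1 = -d_i1/d_o1 = -(-4.200)/14 = 0.3000.
With d_i1 < 0 the first image is virtual and lies on the object side; the object distance for lens 2 is d_o2 = 14.5 - (-4.200) = 18.700 cm.
Applying the thin-lens equation again with f_2 = 4.5 cm and d_o2 = 18.700 cm gives d_i2 = 5.926 cm.
m_2 = -(5.926)/(18.700) = -0.3169.
The system's lateral magnification is m_1 m_2 = (0.3000)(-0.3169) = -0.0951.

-0.0951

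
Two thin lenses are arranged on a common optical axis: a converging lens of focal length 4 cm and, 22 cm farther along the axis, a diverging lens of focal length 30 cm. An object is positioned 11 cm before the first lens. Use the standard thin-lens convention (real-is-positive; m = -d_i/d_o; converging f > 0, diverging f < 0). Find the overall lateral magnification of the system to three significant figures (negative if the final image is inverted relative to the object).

First lens: d_i1 = 1/(1/4 - 1/11) = 6.286 cm.
m_1 = -(6.286)/11 = -0.5714.
Object distance for lens 2: d_o2 = 22 - 6.286 = 15.714 cm.
Second lens: d_i2 = 1/(1/(-30) - 1/(15.714)) = -10.313 cm.
m_2 = -(-10.313)/(15.714) = 0.6563.
Overall magnification: m = m_1 m_2 = -0.3750.

-0.375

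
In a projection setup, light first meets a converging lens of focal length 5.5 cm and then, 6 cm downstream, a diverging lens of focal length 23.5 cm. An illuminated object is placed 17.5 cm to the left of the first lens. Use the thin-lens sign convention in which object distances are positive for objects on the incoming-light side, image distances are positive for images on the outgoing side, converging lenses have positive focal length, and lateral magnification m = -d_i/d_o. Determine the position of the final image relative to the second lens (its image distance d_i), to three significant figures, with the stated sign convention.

2.21 cm

Lens 1: 1/d_i1 = 1/f_1 - 1/d_o1 = 1/5.5 - 1/17.5 = 0.12468 cm^-1, so d_i1 = 8.021 cm.
Since 8.021 cm > 6 cm, the first image lies past the second lens and serves as a virtual object: d_o2 = L - d_i1 = -2.021 cm.
Lens 2: 1/d_i2 = 1/f_2 - 1/d_o2 = 1/(-23.5) - 1/(-2.021) = 0.45229 cm^-1, so d_i2 = 2.211 cm.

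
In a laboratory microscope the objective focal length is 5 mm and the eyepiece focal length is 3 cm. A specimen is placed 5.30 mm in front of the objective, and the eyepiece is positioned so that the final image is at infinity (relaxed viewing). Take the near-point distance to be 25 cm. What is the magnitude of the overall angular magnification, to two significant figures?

Convert to cm: f_obj = 5 mm = 0.5 cm; d_o = 5.30 mm = 0.53 cm.
Objective: 1/d_i = 1/f_obj - 1/d_o = 1/0.5 - 1/0.53 = 0.11321 cm^-1, so d_i = 8.833 cm.
m_obj = -d_i/d_o = -8.833/0.53 = -16.667.
Eyepiece angular magnification (image at infinity): M_eye = D/f_e = 25/3 = 8.333.
Overall M = m_obj x M_eye = (-16.667)(8.333) = -138.89.
|M| = 138.89.

140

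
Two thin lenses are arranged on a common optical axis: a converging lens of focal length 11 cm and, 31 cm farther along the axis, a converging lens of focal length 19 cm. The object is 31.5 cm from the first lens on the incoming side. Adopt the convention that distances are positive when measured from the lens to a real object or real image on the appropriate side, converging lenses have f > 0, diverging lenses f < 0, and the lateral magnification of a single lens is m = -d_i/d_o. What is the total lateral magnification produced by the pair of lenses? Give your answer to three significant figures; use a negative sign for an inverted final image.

-2.08

Lens 1: 1/d_i1 = 1/f_1 - 1/d_o1 = 1/11 - 1/31.5 = 0.05916 cm^-1, so d_i1 = 16.902 cm.
m_1 = -(16.902)/31.5 = -0.5366.
The intermediate image is 16.902 cm to the right of lens 1, so d_o2 = L - d_i1 = 31 - 16.902 = 14.098 cm.
Lens 2: 1/d_i2 = 1/f_2 - 1/d_o2 = 1/19 - 1/(14.098) = -0.01830 cm^-1, so d_i2 = -54.637 cm.
m_2 = -(-54.637)/(14.098) = 3.8756.
Overall magnification: m = m_1 m_2 = -2.0796.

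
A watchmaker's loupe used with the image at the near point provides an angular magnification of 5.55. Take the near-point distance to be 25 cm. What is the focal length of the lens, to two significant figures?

5.5 cm

For the image at the near point, M = 1 + D/f.
f = D/(M - 1) = 25/(5.55 - 1) = 5.495 cm.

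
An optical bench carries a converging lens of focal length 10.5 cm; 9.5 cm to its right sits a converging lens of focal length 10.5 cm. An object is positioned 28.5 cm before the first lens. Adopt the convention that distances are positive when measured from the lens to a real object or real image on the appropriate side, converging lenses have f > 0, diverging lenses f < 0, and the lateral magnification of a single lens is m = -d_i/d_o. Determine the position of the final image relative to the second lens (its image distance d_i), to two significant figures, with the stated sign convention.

First lens: d_i1 = 1/(1/10.5 - 1/28.5) = 16.625 cm.
Since 16.625 cm > 9.5 cm, the first image lies past the second lens and serves as a virtual object: d_o2 = L - d_i1 = -7.125 cm.
Second lens: d_i2 = 1/(1/10.5 - 1/(-7.125)) = 4.245 cm.

4.2 cm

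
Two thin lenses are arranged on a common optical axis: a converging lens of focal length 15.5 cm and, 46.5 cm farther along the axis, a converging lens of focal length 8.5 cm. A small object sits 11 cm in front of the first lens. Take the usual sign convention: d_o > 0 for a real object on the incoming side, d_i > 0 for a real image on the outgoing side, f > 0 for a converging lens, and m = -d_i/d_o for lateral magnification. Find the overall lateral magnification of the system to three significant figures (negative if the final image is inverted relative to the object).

-0.386

Applying the thin-lens equation to the first lens, 1/15.5 = 1/11 + 1/d_i1, which gives d_i1 = -37.889 cm.
Its lateral magnification is m_1 = -d_i1/d_o1 = -(-37.889)/11 = 3.4444.
The intermediate image is virtual, 37.889 cm to the left of lens 1, so d_o2 = L - d_i1 = 46.5 - (-37.889) = 84.389 cm.
Applying the thin-lens equation again with f_2 = 8.5 cm and d_o2 = 84.389 cm gives d_i2 = 9.452 cm.
m_2 = -(9.452)/(84.389) = -0.1120.
The system's lateral magnification is m_1 m_2 = (3.4444)(-0.1120) = -0.3858.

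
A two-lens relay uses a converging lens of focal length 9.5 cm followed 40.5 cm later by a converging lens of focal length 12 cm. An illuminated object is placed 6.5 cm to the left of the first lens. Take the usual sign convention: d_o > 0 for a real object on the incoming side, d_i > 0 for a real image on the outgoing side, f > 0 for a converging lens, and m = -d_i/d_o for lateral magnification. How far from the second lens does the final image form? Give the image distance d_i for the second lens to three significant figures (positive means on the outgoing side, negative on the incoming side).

14.9 cm

Lens 1: 1/d_i1 = 1/f_1 - 1/d_o1 = 1/9.5 - 1/6.5 = -0.04858 cm^-1, so d_i1 = -20.583 cm.
With d_i1 < 0 the first image is virtual and lies on the object side; the object distance for lens 2 is d_o2 = 40.5 - (-20.583) = 61.083 cm.
Lens 2: 1/d_i2 = 1/f_2 - 1/d_o2 = 1/12 - 1/(61.083) = 0.06696 cm^-1, so d_i2 = 14.934 cm.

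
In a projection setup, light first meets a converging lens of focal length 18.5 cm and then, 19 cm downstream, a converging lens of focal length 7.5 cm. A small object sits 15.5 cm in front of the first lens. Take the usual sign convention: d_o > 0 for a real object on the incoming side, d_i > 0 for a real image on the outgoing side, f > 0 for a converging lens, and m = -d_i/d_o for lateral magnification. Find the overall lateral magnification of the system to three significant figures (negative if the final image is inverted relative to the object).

Applying the thin-lens equation to the first lens, 1/18.5 = 1/15.5 + 1/d_i1, which gives d_i1 = -95.583 cm.
Its lateral magnification is m_1 = -d_i1/d_o1 = -(-95.583)/15.5 = 6.1667.
The intermediate image is virtual, 95.583 cm to the left of lens 1, so d_o2 = L - d_i1 = 19 - (-95.583) = 114.583 cm.
Applying the thin-lens equation again with f_2 = 7.5 cm and d_o2 = 114.583 cm gives d_i2 = 8.025 cm.
m_2 = -(8.025)/(114.583) = -0.0700.
Total m = m_1 x m_2 = (6.1667)(-0.0700) = -0.4319.

-0.432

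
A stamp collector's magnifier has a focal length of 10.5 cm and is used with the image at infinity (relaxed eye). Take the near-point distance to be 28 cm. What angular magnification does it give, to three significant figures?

M = D/f = 28/10.5 = 2.667.

2.67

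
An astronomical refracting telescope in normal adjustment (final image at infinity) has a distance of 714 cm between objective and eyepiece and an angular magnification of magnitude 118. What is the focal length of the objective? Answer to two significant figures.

710 cm

In normal adjustment the tube length equals f_obj + f_eye and |M| = f_obj/f_eye.
So f_obj = 118 f_eye and 118 f_eye + f_eye = 714 cm, giving f_eye = 714/119 = 6.000 cm and f_obj = 708.000 cm.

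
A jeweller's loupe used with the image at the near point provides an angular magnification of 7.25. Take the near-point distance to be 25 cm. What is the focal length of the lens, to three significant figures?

4.00 cm

For the image at the near point, M = 1 + D/f.
f = D/(M - 1) = 25/(7.25 - 1) = 4.000 cm.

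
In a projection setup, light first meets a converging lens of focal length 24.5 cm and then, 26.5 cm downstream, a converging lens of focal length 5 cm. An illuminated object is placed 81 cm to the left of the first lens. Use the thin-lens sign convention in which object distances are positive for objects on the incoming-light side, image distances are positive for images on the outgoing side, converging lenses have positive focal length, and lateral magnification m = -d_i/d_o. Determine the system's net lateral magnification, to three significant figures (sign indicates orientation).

Lens 1: 1/d_i1 = 1/f_1 - 1/d_o1 = 1/24.5 - 1/81 = 0.02847 cm^-1, so d_i1 = 35.124 cm.
m_1 = -(35.124)/81 = -0.4336.
This image would form 35.124 cm past lens 1, i.e. 8.624 cm beyond lens 2, so it is a virtual object for lens 2: d_o2 = 26.5 - 35.124 = -8.624 cm.
Lens 2: 1/d_i2 = 1/f_2 - 1/d_o2 = 1/5 - 1/(-8.624) = 0.31596 cm^-1, so d_i2 = 3.165 cm.
m_2 = -(3.165)/(-8.624) = 0.3670.
The system's lateral magnification is m_1 m_2 = (-0.4336)(0.3670) = -0.1591.

-0.159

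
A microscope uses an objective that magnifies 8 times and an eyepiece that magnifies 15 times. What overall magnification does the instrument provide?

The overall magnification of a compound microscope is the product of the objective and eyepiece magnifications:
M = M_obj x M_eye = 8 x 15 = 120.

120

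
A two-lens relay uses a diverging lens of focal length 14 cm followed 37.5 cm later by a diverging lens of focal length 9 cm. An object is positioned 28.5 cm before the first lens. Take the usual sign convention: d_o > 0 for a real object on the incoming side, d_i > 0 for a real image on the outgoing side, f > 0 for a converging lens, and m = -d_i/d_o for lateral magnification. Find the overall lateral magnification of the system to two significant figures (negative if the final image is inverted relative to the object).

0.053

Applying the thin-lens equation to the first lens, 1/(-14) = 1/28.5 + 1/d_i1, which gives d_i1 = -9.388 cm.
Its lateral magnification is m_1 = -d_i1/d_o1 = -(-9.388)/28.5 = 0.3294.
The intermediate image is virtual, 9.388 cm to the left of lens 1, so d_o2 = L - d_i1 = 37.5 - (-9.388) = 46.888 cm.
Applying the thin-lens equation again with f_2 = -9 cm and d_o2 = 46.888 cm gives d_i2 = -7.551 cm.
m_2 = -(-7.551)/(46.888) = 0.1610.
Total m = m_1 x m_2 = (0.3294)(0.1610) = 0.0530.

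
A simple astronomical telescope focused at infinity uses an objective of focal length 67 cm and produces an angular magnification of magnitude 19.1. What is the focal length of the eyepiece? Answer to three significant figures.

3.51 cm

|M| = f_obj/f_eye, so f_eye = f_obj/|M| = 67/19.1 = 3.508 cm.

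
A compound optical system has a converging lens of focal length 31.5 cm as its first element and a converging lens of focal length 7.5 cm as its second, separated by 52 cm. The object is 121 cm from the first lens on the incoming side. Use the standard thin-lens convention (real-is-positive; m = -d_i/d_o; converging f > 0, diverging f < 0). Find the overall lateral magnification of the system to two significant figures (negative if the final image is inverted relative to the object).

1.4

First lens: d_i1 = 1/(1/31.5 - 1/121) = 42.587 cm.
m_1 = -(42.587)/121 = -0.3520.
That image sits 9.413 cm in front of the second lens, so d_o2 = 9.413 cm.
Second lens: d_i2 = 1/(1/7.5 - 1/(9.413)) = 36.898 cm.
m_2 = -(36.898)/(9.413) = -3.9197.
Overall magnification: m = m_1 m_2 = 1.3796.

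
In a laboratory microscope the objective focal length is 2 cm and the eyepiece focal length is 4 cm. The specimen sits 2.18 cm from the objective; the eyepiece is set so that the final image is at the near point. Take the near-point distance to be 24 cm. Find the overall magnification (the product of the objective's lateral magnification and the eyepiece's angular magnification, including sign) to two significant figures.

Objective: 1/d_i = 1/f_obj - 1/d_o = 1/2 - 1/2.18 = 0.04128 cm^-1, so d_i = 24.222 cm.
m_obj = -d_i/d_o = -24.222/2.18 = -11.111.
Eyepiece angular magnification (image at near point): M_eye = 1 + D/f_e = 1 + 24/4 = 7.000.
Overall M = m_obj x M_eye = (-11.111)(7.000) = -77.78.

-78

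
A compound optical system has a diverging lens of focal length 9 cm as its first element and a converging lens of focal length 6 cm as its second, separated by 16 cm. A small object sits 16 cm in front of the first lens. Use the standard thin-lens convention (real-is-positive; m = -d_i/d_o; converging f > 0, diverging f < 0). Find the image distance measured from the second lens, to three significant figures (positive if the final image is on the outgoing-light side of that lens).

8.28 cm

Applying the thin-lens equation to the first lens, 1/(-9) = 1/16 + 1/d_i1, which gives d_i1 = -5.760 cm.
The intermediate image is virtual, 5.760 cm to the left of lens 1, so d_o2 = L - d_i1 = 16 - (-5.760) = 21.760 cm.
Applying the thin-lens equation again with f_2 = 6 cm and d_o2 = 21.760 cm gives d_i2 = 8.284 cm.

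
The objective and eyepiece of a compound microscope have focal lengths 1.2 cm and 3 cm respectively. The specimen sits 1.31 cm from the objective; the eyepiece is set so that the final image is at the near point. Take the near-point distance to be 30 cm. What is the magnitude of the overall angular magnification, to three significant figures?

Objective: 1/d_i = 1/f_obj - 1/d_o = 1/1.2 - 1/1.31 = 0.06997 cm^-1, so d_i = 14.291 cm.
m_obj = -d_i/d_o = -14.291/1.31 = -10.909.
Eyepiece angular magnification (image at near point): M_eye = 1 + D/f_e = 1 + 30/3 = 11.000.
Overall M = m_obj x M_eye = (-10.909)(11.000) = -120.00.
|M| = 120.00.

120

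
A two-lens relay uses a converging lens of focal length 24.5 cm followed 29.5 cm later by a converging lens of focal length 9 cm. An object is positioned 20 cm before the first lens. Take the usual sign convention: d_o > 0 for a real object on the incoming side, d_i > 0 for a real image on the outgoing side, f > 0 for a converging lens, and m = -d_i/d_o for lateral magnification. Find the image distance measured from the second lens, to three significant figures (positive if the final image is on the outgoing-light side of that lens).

Lens 1: 1/d_i1 = 1/f_1 - 1/d_o1 = 1/24.5 - 1/20 = -0.00918 cm^-1, so d_i1 = -108.889 cm.
The intermediate image is virtual, 108.889 cm to the left of lens 1, so d_o2 = L - d_i1 = 29.5 - (-108.889) = 138.389 cm.
Lens 2: 1/d_i2 = 1/f_2 - 1/d_o2 = 1/9 - 1/(138.389) = 0.10389 cm^-1, so d_i2 = 9.626 cm.

9.63 cm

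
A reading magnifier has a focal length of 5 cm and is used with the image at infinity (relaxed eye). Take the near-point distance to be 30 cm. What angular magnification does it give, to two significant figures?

6.0

M = D/f = 30/5 = 6.000.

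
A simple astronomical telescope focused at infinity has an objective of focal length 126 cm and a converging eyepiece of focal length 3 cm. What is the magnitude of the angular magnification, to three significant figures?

42.0

|M| = f_obj/|f_eye| = 126/3 = 42.000.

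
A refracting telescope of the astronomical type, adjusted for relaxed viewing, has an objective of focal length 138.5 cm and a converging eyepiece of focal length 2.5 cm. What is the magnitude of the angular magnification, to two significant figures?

|M| = f_obj/|f_eye| = 138.5/2.5 = 55.400.

55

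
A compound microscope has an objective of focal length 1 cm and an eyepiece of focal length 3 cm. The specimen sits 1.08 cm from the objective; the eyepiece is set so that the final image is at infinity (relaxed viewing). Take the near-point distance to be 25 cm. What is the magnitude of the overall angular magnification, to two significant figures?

Objective: 1/d_i = 1/f_obj - 1/d_o = 1/1 - 1/1.08 = 0.07407 cm^-1, so d_i = 13.500 cm.
m_obj = -d_i/d_o = -13.500/1.08 = -12.500.
Eyepiece angular magnification (image at infinity): M_eye = D/f_e = 25/3 = 8.333.
Overall M = m_obj x M_eye = (-12.500)(8.333) = -104.17.
|M| = 104.17.

100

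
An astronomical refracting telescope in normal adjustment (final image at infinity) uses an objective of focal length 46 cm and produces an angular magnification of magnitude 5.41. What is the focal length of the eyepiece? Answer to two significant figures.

|M| = f_obj/f_eye, so f_eye = f_obj/|M| = 46/5.41 = 8.503 cm.

8.5 cm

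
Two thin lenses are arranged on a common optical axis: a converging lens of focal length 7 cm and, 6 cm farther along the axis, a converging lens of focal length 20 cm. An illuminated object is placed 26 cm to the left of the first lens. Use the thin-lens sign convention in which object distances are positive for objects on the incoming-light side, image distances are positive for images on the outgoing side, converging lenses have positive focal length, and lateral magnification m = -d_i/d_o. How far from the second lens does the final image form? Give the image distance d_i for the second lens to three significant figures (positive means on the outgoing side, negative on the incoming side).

3.04 cm

Lens 1: 1/d_i1 = 1/f_1 - 1/d_o1 = 1/7 - 1/26 = 0.10440 cm^-1, so d_i1 = 9.579 cm.
This image would form 9.579 cm past lens 1, i.e. 3.579 cm beyond lens 2, so it is a virtual object for lens 2: d_o2 = 6 - 9.579 = -3.579 cm.
Lens 2: 1/d_i2 = 1/f_2 - 1/d_o2 = 1/20 - 1/(-3.579) = 0.32941 cm^-1, so d_i2 = 3.036 cm.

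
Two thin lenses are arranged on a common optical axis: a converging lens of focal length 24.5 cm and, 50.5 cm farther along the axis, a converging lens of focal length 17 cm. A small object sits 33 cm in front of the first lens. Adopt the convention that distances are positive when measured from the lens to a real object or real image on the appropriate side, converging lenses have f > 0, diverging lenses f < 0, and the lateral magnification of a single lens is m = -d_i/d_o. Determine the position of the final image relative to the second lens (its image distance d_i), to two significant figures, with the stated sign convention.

12 cm

Lens 1: 1/d_i1 = 1/f_1 - 1/d_o1 = 1/24.5 - 1/33 = 0.01051 cm^-1, so d_i1 = 95.118 cm.
Since 95.118 cm > 50.5 cm, the first image lies past the second lens and serves as a virtual object: d_o2 = L - d_i1 = -44.618 cm.
Lens 2: 1/d_i2 = 1/f_2 - 1/d_o2 = 1/17 - 1/(-44.618) = 0.08124 cm^-1, so d_i2 = 12.310 cm.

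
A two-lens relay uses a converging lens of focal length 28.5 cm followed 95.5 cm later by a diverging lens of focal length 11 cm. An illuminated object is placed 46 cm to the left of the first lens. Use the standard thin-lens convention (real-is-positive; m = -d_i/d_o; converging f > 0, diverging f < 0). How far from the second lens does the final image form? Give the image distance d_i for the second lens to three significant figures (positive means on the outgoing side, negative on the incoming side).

-7.17 cm

Applying the thin-lens equation to the first lens, 1/28.5 = 1/46 + 1/d_i1, which gives d_i1 = 74.914 cm.
That image sits 20.586 cm in front of the second lens, so d_o2 = 20.586 cm.
Applying the thin-lens equation again with f_2 = -11 cm and d_o2 = 20.586 cm gives d_i2 = -7.169 cm.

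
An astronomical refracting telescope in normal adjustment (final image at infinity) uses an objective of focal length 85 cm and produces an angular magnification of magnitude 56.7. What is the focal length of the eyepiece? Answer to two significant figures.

|M| = f_obj/f_eye, so f_eye = f_obj/|M| = 85/56.7 = 1.499 cm.

1.5 cm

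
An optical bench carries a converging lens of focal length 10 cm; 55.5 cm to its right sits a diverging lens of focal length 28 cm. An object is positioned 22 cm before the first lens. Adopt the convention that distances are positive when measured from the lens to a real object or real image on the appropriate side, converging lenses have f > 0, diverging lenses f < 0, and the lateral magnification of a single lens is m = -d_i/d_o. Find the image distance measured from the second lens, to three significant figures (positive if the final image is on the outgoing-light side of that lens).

-16.0 cm

Lens 1: 1/d_i1 = 1/f_1 - 1/d_o1 = 1/10 - 1/22 = 0.05455 cm^-1, so d_i1 = 18.333 cm.
The intermediate image is 18.333 cm to the right of lens 1, so d_o2 = L - d_i1 = 55.5 - 18.333 = 37.167 cm.
Lens 2: 1/d_i2 = 1/f_2 - 1/d_o2 = 1/(-28) - 1/(37.167) = -0.06262 cm^-1, so d_i2 = -15.969 cm.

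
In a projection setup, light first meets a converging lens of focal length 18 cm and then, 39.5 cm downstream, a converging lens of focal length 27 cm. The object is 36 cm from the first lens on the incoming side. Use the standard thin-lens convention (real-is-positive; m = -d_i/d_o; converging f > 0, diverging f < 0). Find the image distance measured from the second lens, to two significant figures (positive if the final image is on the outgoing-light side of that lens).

First lens: d_i1 = 1/(1/18 - 1/36) = 36.000 cm.
Object distance for lens 2: d_o2 = 39.5 - 36.000 = 3.500 cm.
Second lens: d_i2 = 1/(1/27 - 1/(3.500)) = -4.021 cm.

-4.0 cm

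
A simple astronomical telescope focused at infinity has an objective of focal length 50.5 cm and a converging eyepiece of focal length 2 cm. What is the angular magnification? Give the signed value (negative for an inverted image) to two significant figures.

M = -f_obj/f_eye = -50.5/(2) = -25.250.

-25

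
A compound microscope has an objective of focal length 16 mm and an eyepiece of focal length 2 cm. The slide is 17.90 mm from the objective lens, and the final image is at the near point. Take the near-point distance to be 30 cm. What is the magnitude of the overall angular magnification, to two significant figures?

Convert to cm: f_obj = 16 mm = 1.6 cm; d_o = 17.90 mm = 1.79 cm.
Objective: 1/d_i = 1/f_obj - 1/d_o = 1/1.6 - 1/1.79 = 0.06634 cm^-1, so d_i = 15.074 cm.
m_obj = -d_i/d_o = -15.074/1.79 = -8.421.
Eyepiece angular magnification (image at near point): M_eye = 1 + D/f_e = 1 + 30/2 = 16.000.
Overall M = m_obj x M_eye = (-8.421)(16.000) = -134.74.
|M| = 134.74.

130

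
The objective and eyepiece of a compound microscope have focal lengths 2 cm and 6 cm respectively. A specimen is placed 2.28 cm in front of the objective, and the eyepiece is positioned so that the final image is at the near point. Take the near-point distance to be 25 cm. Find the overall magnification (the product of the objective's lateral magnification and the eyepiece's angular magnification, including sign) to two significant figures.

-37

Objective: 1/d_i = 1/f_obj - 1/d_o = 1/2 - 1/2.28 = 0.06140 cm^-1, so d_i = 16.286 cm.
m_obj = -d_i/d_o = -16.286/2.28 = -7.143.
Eyepiece angular magnification (image at near point): M_eye = 1 + D/f_e = 1 + 25/6 = 5.167.
Overall M = m_obj x M_eye = (-7.143)(5.167) = -36.90.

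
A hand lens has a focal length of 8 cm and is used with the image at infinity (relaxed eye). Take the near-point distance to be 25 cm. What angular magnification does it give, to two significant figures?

3.1

M = D/f = 25/8 = 3.125.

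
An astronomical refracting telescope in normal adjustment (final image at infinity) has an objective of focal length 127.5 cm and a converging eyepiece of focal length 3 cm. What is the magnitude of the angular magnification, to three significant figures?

|M| = f_obj/|f_eye| = 127.5/3 = 42.500.

42.5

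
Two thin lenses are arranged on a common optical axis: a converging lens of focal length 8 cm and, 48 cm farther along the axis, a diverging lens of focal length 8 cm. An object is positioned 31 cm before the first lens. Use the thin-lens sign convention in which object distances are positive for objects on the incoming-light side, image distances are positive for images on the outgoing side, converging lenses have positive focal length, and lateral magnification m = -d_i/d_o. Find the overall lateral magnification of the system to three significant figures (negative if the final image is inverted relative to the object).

Applying the thin-lens equation to the first lens, 1/8 = 1/31 + 1/d_i1, which gives d_i1 = 10.783 cm.
Its lateral magnification is m_1 = -d_i1/d_o1 = -(10.783)/31 = -0.3478.
That image sits 37.217 cm in front of the second lens, so d_o2 = 37.217 cm.
Applying the thin-lens equation again with f_2 = -8 cm and d_o2 = 37.217 cm gives d_i2 = -6.585 cm.
m_2 = -(-6.585)/(37.217) = 0.1769.
Overall magnification: m = m_1 m_2 = -0.0615.

-0.0615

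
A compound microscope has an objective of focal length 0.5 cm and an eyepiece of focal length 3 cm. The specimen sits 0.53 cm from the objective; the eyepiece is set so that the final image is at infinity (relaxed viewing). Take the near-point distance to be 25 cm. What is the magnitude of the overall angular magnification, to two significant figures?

Objective: 1/d_i = 1/f_obj - 1/d_o = 1/0.5 - 1/0.53 = 0.11321 cm^-1, so d_i = 8.833 cm.
m_obj = -d_i/d_o = -8.833/0.53 = -16.667.
Eyepiece angular magnification (image at infinity): M_eye = D/f_e = 25/3 = 8.333.
Overall M = m_obj x M_eye = (-16.667)(8.333) = -138.89.
|M| = 138.89.

140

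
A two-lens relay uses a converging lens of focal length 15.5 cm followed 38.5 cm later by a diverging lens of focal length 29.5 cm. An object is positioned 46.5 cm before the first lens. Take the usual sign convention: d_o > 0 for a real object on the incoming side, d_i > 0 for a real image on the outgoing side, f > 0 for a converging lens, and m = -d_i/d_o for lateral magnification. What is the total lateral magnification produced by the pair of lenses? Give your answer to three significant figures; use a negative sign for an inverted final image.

Applying the thin-lens equation to the first lens, 1/15.5 = 1/46.5 + 1/d_i1, which gives d_i1 = 23.250 cm.
Its lateral magnification is m_1 = -d_i1/d_o1 = -(23.250)/46.5 = -0.5000.
The intermediate image is 23.250 cm to the right of lens 1, so d_o2 = L - d_i1 = 38.5 - 23.250 = 15.250 cm.
Applying the thin-lens equation again with f_2 = -29.5 cm and d_o2 = 15.250 cm gives d_i2 = -10.053 cm.
m_2 = -(-10.053)/(15.250) = 0.6592.
The system's lateral magnification is m_1 m_2 = (-0.5000)(0.6592) = -0.3296.

-0.330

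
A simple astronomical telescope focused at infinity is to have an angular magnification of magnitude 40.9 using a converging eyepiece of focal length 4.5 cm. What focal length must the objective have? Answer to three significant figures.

184 cm

|M| = f_obj/|f_eye|, so f_obj = |M| x |f_eye| = 40.9 x 4.5 = 184.050 cm.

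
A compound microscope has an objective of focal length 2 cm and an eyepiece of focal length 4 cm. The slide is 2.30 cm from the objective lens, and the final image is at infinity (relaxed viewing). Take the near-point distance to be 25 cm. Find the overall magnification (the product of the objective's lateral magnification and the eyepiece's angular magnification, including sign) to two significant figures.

Objective: 1/d_i = 1/f_obj - 1/d_o = 1/2 - 1/2.30 = 0.06522 cm^-1, so d_i = 15.333 cm.
m_obj = -d_i/d_o = -15.333/2.30 = -6.667.
Eyepiece angular magnification (image at infinity): M_eye = D/f_e = 25/4 = 6.250.
Overall M = m_obj x M_eye = (-6.667)(6.250) = -41.67.

-42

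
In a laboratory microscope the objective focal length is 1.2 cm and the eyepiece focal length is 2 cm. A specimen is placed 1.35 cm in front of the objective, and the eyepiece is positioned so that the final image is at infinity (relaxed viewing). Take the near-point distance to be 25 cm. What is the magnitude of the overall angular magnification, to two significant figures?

100

Objective: 1/d_i = 1/f_obj - 1/d_o = 1/1.2 - 1/1.35 = 0.09259 cm^-1, so d_i = 10.800 cm.
m_obj = -d_i/d_o = -10.800/1.35 = -8.000.
Eyepiece angular magnification (image at infinity): M_eye = D/f_e = 25/2 = 12.500.
Overall M = m_obj x M_eye = (-8.000)(12.500) = -100.00.
|M| = 100.00.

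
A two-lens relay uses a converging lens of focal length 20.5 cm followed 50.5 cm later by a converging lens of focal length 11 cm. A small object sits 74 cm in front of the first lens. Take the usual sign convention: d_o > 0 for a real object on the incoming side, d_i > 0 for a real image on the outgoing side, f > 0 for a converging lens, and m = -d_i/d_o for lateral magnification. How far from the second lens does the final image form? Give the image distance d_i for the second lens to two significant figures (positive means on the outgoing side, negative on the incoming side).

22 cm

Applying the thin-lens equation to the first lens, 1/20.5 = 1/74 + 1/d_i1, which gives d_i1 = 28.355 cm.
Object distance for lens 2: d_o2 = 50.5 - 28.355 = 22.145 cm.
Applying the thin-lens equation again with f_2 = 11 cm and d_o2 = 22.145 cm gives d_i2 = 21.857 cm.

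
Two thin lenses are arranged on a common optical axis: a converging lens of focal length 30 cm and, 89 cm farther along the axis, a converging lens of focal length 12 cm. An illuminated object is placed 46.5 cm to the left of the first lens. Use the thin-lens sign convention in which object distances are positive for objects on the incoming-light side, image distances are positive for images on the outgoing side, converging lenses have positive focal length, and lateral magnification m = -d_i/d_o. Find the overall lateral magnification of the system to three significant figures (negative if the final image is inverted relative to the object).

-2.89

Applying the thin-lens equation to the first lens, 1/30 = 1/46.5 + 1/d_i1, which gives d_i1 = 84.545 cm.
Its lateral magnification is m_1 = -d_i1/d_o1 = -(84.545)/46.5 = -1.8182.
The intermediate image is 84.545 cm to the right of lens 1, so d_o2 = L - d_i1 = 89 - 84.545 = 4.455 cm.
Applying the thin-lens equation again with f_2 = 12 cm and d_o2 = 4.455 cm gives d_i2 = -7.084 cm.
m_2 = -(-7.084)/(4.455) = 1.5904.
Total m = m_1 x m_2 = (-1.8182)(1.5904) = -2.8916.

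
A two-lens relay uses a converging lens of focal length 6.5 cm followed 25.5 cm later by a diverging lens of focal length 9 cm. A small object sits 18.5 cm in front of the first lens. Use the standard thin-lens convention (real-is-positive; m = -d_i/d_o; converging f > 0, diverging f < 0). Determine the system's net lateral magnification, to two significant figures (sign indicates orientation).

-0.20

Applying the thin-lens equation to the first lens, 1/6.5 = 1/18.5 + 1/d_i1, which gives d_i1 = 10.021 cm.
Its lateral magnification is m_1 = -d_i1/d_o1 = -(10.021)/18.5 = -0.5417.
The intermediate image is 10.021 cm to the right of lens 1, so d_o2 = L - d_i1 = 25.5 - 10.021 = 15.479 cm.
Applying the thin-lens equation again with f_2 = -9 cm and d_o2 = 15.479 cm gives d_i2 = -5.691 cm.
m_2 = -(-5.691)/(15.479) = 0.3677.
Overall magnification: m = m_1 m_2 = -0.1991.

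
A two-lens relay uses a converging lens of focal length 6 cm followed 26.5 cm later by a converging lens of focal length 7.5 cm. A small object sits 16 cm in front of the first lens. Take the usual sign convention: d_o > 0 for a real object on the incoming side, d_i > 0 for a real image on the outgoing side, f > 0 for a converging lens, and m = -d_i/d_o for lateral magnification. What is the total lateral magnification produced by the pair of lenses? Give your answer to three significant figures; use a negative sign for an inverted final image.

0.479

First lens: d_i1 = 1/(1/6 - 1/16) = 9.600 cm.
m_1 = -(9.600)/16 = -0.6000.
Object distance for lens 2: d_o2 = 26.5 - 9.600 = 16.900 cm.
Second lens: d_i2 = 1/(1/7.5 - 1/(16.900)) = 13.484 cm.
m_2 = -(13.484)/(16.900) = -0.7979.
Total m = m_1 x m_2 = (-0.6000)(-0.7979) = 0.4787.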